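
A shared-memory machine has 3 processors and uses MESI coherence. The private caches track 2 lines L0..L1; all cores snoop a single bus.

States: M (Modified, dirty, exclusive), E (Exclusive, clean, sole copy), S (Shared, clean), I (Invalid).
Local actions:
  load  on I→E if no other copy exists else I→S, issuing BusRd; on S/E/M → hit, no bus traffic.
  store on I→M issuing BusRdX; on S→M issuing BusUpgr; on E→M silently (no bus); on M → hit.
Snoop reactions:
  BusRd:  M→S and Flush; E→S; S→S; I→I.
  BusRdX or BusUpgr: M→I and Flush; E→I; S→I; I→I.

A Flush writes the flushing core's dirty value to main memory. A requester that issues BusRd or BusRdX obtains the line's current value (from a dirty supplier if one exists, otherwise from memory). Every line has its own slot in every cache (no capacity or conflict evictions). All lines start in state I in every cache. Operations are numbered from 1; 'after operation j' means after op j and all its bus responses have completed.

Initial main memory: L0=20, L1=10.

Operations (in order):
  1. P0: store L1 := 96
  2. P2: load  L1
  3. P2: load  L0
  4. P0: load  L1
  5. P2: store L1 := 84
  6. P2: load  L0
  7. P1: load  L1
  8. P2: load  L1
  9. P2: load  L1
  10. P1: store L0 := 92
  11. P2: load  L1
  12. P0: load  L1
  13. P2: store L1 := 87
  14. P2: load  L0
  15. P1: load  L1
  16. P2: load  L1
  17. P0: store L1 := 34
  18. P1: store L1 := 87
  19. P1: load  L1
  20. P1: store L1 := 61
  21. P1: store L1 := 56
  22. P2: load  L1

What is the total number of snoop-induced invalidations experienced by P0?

invalidations = 3

[1] P0: store L1 := 96 | P0:M(96), P1:I, P2:I | bus: BusRdX
[2] P2: load  L1 | P0:S(96), P1:I, P2:S(96) | bus: BusRd,Flush
[3] P2: load  L0 | P0:I, P1:I, P2:E(20) | bus: BusRd
[4] P0: load  L1 | P0:S(96), P1:I, P2:S(96) | bus: none
[5] P2: store L1 := 84 | P0:I, P1:I, P2:M(84) | bus: BusUpgr
[6] P2: load  L0 | P0:I, P1:I, P2:E(20) | bus: none
[7] P1: load  L1 | P0:I, P1:S(84), P2:S(84) | bus: BusRd,Flush
[8] P2: load  L1 | P0:I, P1:S(84), P2:S(84) | bus: none
[9] P2: load  L1 | P0:I, P1:S(84), P2:S(84) | bus: none
[10] P1: store L0 := 92 | P0:I, P1:M(92), P2:I | bus: BusRdX
[11] P2: load  L1 | P0:I, P1:S(84), P2:S(84) | bus: none
[12] P0: load  L1 | P0:S(84), P1:S(84), P2:S(84) | bus: BusRd
[13] P2: store L1 := 87 | P0:I, P1:I, P2:M(87) | bus: BusUpgr
[14] P2: load  L0 | P0:I, P1:S(92), P2:S(92) | bus: BusRd,Flush
[15] P1: load  L1 | P0:I, P1:S(87), P2:S(87) | bus: BusRd,Flush
[16] P2: load  L1 | P0:I, P1:S(87), P2:S(87) | bus: none
[17] P0: store L1 := 34 | P0:M(34), P1:I, P2:I | bus: BusRdX
[18] P1: store L1 := 87 | P0:I, P1:M(87), P2:I | bus: BusRdX,Flush
[19] P1: load  L1 | P0:I, P1:M(87), P2:I | bus: none
[20] P1: store L1 := 61 | P0:I, P1:M(61), P2:I | bus: none
[21] P1: store L1 := 56 | P0:I, P1:M(56), P2:I | bus: none
[22] P2: load  L1 | P0:I, P1:S(56), P2:S(56) | bus: BusRd,Flush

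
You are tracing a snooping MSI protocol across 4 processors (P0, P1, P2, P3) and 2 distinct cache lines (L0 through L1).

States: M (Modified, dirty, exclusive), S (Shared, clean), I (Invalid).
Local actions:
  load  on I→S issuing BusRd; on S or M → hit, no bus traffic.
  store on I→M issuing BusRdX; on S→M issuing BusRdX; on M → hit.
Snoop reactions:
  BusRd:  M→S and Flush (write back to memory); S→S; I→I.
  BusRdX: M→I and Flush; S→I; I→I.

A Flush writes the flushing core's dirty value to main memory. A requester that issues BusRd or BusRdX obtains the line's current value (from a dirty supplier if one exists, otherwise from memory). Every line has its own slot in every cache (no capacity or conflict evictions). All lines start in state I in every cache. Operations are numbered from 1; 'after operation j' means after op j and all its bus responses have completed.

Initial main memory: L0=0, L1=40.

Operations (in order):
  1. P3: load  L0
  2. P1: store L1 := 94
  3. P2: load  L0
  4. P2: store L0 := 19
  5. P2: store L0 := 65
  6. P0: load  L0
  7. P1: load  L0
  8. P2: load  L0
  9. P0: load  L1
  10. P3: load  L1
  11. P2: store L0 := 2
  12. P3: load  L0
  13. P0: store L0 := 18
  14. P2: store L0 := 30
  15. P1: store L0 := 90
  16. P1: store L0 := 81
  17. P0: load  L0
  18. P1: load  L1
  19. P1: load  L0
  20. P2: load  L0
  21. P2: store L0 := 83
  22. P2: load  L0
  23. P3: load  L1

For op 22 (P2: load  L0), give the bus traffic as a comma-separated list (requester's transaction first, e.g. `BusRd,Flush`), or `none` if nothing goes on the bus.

[1] P3: load  L0 | P0:I, P1:I, P2:I, P3:S(0) | bus: BusRd
[2] P1: store L1 := 94 | P0:I, P1:M(94), P2:I, P3:I | bus: BusRdX
[3] P2: load  L0 | P0:I, P1:I, P2:S(0), P3:S(0) | bus: BusRd
[4] P2: store L0 := 19 | P0:I, P1:I, P2:M(19), P3:I | bus: BusRdX
[5] P2: store L0 := 65 | P0:I, P1:I, P2:M(65), P3:I | bus: none
[6] P0: load  L0 | P0:S(65), P1:I, P2:S(65), P3:I | bus: BusRd,Flush
[7] P1: load  L0 | P0:S(65), P1:S(65), P2:S(65), P3:I | bus: BusRd
[8] P2: load  L0 | P0:S(65), P1:S(65), P2:S(65), P3:I | bus: none
[9] P0: load  L1 | P0:S(94), P1:S(94), P2:I, P3:I | bus: BusRd,Flush
[10] P3: load  L1 | P0:S(94), P1:S(94), P2:I, P3:S(94) | bus: BusRd
[11] P2: store L0 := 2 | P0:I, P1:I, P2:M(2), P3:I | bus: BusRdX
[12] P3: load  L0 | P0:I, P1:I, P2:S(2), P3:S(2) | bus: BusRd,Flush
[13] P0: store L0 := 18 | P0:M(18), P1:I, P2:I, P3:I | bus: BusRdX
[14] P2: store L0 := 30 | P0:I, P1:I, P2:M(30), P3:I | bus: BusRdX,Flush
[15] P1: store L0 := 90 | P0:I, P1:M(90), P2:I, P3:I | bus: BusRdX,Flush
[16] P1: store L0 := 81 | P0:I, P1:M(81), P2:I, P3:I | bus: none
[17] P0: load  L0 | P0:S(81), P1:S(81), P2:I, P3:I | bus: BusRd,Flush
[18] P1: load  L1 | P0:S(94), P1:S(94), P2:I, P3:S(94) | bus: none
[19] P1: load  L0 | P0:S(81), P1:S(81), P2:I, P3:I | bus: none
[20] P2: load  L0 | P0:S(81), P1:S(81), P2:S(81), P3:I | bus: BusRd
[21] P2: store L0 := 83 | P0:I, P1:I, P2:M(83), P3:I | bus: BusRdX
[22] P2: load  L0 | P0:I, P1:I, P2:M(83), P3:I | bus: none
[23] P3: load  L1 | P0:S(94), P1:S(94), P2:I, P3:S(94) | bus: none

bus = none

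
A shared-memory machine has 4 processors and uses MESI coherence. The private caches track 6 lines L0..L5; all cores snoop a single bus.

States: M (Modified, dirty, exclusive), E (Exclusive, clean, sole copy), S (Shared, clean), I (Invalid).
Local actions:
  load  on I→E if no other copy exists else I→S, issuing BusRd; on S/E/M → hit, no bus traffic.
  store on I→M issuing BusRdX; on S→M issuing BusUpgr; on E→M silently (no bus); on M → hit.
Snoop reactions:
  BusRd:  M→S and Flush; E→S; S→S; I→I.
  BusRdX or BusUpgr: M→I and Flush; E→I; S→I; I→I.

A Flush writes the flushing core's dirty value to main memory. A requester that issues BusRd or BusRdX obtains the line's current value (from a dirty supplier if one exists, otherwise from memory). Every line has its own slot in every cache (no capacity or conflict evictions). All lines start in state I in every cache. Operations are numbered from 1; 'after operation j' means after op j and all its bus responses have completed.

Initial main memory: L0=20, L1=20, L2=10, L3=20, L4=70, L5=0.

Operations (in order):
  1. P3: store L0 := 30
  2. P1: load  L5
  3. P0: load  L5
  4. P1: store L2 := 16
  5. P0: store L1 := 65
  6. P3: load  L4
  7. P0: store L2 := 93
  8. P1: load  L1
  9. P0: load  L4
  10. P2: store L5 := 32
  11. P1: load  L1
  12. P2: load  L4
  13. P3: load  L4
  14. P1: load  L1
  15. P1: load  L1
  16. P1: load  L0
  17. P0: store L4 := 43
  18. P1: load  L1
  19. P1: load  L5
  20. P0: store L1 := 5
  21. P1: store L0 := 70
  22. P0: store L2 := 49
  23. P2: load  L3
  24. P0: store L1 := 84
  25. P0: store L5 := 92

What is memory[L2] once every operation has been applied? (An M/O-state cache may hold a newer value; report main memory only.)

1. P3: store L0 := 30  bus=[BusRdX]  L0: P0=I P1=I P2=I P3=M  mem[L0]=20
2. P1: load  L5  bus=[BusRd]  L5: P0=I P1=E P2=I P3=I  mem[L5]=0
3. P0: load  L5  bus=[BusRd]  L5: P0=S P1=S P2=I P3=I  mem[L5]=0
4. P1: store L2 := 16  bus=[BusRdX]  L2: P0=I P1=M P2=I P3=I  mem[L2]=10
5. P0: store L1 := 65  bus=[BusRdX]  L1: P0=M P1=I P2=I P3=I  mem[L1]=20
6. P3: load  L4  bus=[BusRd]  L4: P0=I P1=I P2=I P3=E  mem[L4]=70
7. P0: store L2 := 93  bus=[BusRdX,Flush]  L2: P0=M P1=I P2=I P3=I  mem[L2]=16
8. P1: load  L1  bus=[BusRd,Flush]  L1: P0=S P1=S P2=I P3=I  mem[L1]=65
9. P0: load  L4  bus=[BusRd]  L4: P0=S P1=I P2=I P3=S  mem[L4]=70
10. P2: store L5 := 32  bus=[BusRdX]  L5: P0=I P1=I P2=M P3=I  mem[L5]=0
11. P1: load  L1  bus=[-]  L1: P0=S P1=S P2=I P3=I  mem[L1]=65
12. P2: load  L4  bus=[BusRd]  L4: P0=S P1=I P2=S P3=S  mem[L4]=70
13. P3: load  L4  bus=[-]  L4: P0=S P1=I P2=S P3=S  mem[L4]=70
14. P1: load  L1  bus=[-]  L1: P0=S P1=S P2=I P3=I  mem[L1]=65
15. P1: load  L1  bus=[-]  L1: P0=S P1=S P2=I P3=I  mem[L1]=65
16. P1: load  L0  bus=[BusRd,Flush]  L0: P0=I P1=S P2=I P3=S  mem[L0]=30
17. P0: store L4 := 43  bus=[BusUpgr]  L4: P0=M P1=I P2=I P3=I  mem[L4]=70
18. P1: load  L1  bus=[-]  L1: P0=S P1=S P2=I P3=I  mem[L1]=65
19. P1: load  L5  bus=[BusRd,Flush]  L5: P0=I P1=S P2=S P3=I  mem[L5]=32
20. P0: store L1 := 5  bus=[BusUpgr]  L1: P0=M P1=I P2=I P3=I  mem[L1]=65
21. P1: store L0 := 70  bus=[BusUpgr]  L0: P0=I P1=M P2=I P3=I  mem[L0]=30
22. P0: store L2 := 49  bus=[-]  L2: P0=M P1=I P2=I P3=I  mem[L2]=16
23. P2: load  L3  bus=[BusRd]  L3: P0=I P1=I P2=E P3=I  mem[L3]=20
24. P0: store L1 := 84  bus=[-]  L1: P0=M P1=I P2=I P3=I  mem[L1]=65
25. P0: store L5 := 92  bus=[BusRdX]  L5: P0=M P1=I P2=I P3=I  mem[L5]=32

memory[L2] = 16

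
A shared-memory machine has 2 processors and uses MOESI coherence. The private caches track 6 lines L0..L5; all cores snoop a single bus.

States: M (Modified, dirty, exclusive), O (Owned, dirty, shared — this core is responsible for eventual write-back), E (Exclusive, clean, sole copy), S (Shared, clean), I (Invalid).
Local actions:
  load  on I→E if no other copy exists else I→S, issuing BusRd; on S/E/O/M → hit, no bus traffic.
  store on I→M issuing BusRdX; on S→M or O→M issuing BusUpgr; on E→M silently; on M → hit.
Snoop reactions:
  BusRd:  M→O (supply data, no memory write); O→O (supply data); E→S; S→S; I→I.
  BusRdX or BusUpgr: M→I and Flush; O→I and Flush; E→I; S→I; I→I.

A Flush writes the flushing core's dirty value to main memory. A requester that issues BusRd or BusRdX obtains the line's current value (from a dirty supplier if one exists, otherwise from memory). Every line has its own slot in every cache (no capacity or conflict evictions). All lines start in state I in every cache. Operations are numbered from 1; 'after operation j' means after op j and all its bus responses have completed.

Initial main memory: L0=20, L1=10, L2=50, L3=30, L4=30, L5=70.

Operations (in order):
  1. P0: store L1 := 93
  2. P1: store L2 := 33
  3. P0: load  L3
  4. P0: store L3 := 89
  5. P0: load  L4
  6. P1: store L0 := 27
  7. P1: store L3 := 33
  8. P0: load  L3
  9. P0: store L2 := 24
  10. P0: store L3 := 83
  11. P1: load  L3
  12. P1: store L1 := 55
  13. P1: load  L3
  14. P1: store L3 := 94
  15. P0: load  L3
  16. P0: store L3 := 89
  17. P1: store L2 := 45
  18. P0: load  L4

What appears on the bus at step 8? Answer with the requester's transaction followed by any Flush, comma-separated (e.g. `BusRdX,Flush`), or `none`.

step 1: P0: store L1 := 93  ⟶  MI  (L1)  txn=BusRdX  M[L1]=10
step 2: P1: store L2 := 33  ⟶  IM  (L2)  txn=BusRdX  M[L2]=50
step 3: P0: load  L3  ⟶  EI  (L3)  txn=BusRd  M[L3]=30
step 4: P0: store L3 := 89  ⟶  MI  (L3)  txn=∅  M[L3]=30
step 5: P0: load  L4  ⟶  EI  (L4)  txn=BusRd  M[L4]=30
step 6: P1: store L0 := 27  ⟶  IM  (L0)  txn=BusRdX  M[L0]=20
step 7: P1: store L3 := 33  ⟶  IM  (L3)  txn=BusRdX+Flush  M[L3]=89
step 8: P0: load  L3  ⟶  SO  (L3)  txn=BusRd  M[L3]=89
step 9: P0: store L2 := 24  ⟶  MI  (L2)  txn=BusRdX+Flush  M[L2]=33
step 10: P0: store L3 := 83  ⟶  MI  (L3)  txn=BusUpgr+Flush  M[L3]=33
step 11: P1: load  L3  ⟶  OS  (L3)  txn=BusRd  M[L3]=33
step 12: P1: store L1 := 55  ⟶  IM  (L1)  txn=BusRdX+Flush  M[L1]=93
step 13: P1: load  L3  ⟶  OS  (L3)  txn=∅  M[L3]=33
step 14: P1: store L3 := 94  ⟶  IM  (L3)  txn=BusUpgr+Flush  M[L3]=83
step 15: P0: load  L3  ⟶  SO  (L3)  txn=BusRd  M[L3]=83
step 16: P0: store L3 := 89  ⟶  MI  (L3)  txn=BusUpgr+Flush  M[L3]=94
step 17: P1: store L2 := 45  ⟶  IM  (L2)  txn=BusRdX+Flush  M[L2]=24
step 18: P0: load  L4  ⟶  EI  (L4)  txn=∅  M[L4]=30

bus = BusRd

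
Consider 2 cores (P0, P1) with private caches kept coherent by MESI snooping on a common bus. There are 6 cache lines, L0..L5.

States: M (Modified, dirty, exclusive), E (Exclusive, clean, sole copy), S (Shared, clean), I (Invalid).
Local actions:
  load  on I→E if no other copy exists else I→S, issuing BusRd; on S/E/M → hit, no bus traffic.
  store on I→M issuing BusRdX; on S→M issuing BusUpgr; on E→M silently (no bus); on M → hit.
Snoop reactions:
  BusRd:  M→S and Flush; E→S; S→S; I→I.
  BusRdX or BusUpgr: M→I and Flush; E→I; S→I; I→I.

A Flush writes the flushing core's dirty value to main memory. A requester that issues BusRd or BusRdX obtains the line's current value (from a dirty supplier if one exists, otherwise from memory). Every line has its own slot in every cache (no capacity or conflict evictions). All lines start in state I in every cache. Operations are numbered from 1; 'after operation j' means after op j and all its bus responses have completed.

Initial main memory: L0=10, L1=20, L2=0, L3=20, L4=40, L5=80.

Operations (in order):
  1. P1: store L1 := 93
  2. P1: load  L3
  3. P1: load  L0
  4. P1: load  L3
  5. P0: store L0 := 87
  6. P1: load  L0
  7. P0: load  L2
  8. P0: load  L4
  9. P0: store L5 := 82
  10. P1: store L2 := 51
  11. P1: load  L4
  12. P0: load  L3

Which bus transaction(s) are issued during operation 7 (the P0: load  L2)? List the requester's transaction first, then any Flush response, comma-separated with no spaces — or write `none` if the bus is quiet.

bus = BusRd

  op1 P1: store L1 := 93 → I/M on L1; bus BusRdX; mem=20
  op2 P1: load  L3 → I/E on L3; bus BusRd; mem=20
  op3 P1: load  L0 → I/E on L0; bus BusRd; mem=10
  op4 P1: load  L3 → I/E on L3; bus (none); mem=20
  op5 P0: store L0 := 87 → M/I on L0; bus BusRdX; mem=10
  op6 P1: load  L0 → S/S on L0; bus BusRd Flush; mem=87
  op7 P0: load  L2 → E/I on L2; bus BusRd; mem=0
  op8 P0: load  L4 → E/I on L4; bus BusRd; mem=40
  op9 P0: store L5 := 82 → M/I on L5; bus BusRdX; mem=80
  op10 P1: store L2 := 51 → I/M on L2; bus BusRdX; mem=0
  op11 P1: load  L4 → S/S on L4; bus BusRd; mem=40
  op12 P0: load  L3 → S/S on L3; bus BusRd; mem=20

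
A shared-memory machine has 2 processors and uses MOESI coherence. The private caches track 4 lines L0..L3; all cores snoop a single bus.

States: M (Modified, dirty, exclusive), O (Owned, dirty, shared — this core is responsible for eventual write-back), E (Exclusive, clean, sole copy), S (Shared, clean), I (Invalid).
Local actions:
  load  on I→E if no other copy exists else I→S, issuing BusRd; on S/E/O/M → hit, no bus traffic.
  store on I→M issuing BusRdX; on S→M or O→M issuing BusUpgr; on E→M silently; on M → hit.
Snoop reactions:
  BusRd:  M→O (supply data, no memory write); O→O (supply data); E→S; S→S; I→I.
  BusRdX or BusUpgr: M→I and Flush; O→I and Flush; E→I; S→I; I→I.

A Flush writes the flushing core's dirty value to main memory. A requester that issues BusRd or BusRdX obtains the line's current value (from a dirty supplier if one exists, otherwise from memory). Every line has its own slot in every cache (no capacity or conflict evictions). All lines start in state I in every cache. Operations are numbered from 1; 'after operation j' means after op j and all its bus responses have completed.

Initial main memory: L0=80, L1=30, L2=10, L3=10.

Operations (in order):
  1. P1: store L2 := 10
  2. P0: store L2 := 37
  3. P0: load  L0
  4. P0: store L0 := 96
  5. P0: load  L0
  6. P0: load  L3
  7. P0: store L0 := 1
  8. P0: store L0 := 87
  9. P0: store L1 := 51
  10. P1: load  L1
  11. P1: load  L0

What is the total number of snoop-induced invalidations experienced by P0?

invalidations = 0

step 1: P1: store L2 := 10  ⟶  IM  (L2)  txn=BusRdX  M[L2]=10
step 2: P0: store L2 := 37  ⟶  MI  (L2)  txn=BusRdX+Flush  M[L2]=10
step 3: P0: load  L0  ⟶  EI  (L0)  txn=BusRd  M[L0]=80
step 4: P0: store L0 := 96  ⟶  MI  (L0)  txn=∅  M[L0]=80
step 5: P0: load  L0  ⟶  MI  (L0)  txn=∅  M[L0]=80
step 6: P0: load  L3  ⟶  EI  (L3)  txn=BusRd  M[L3]=10
step 7: P0: store L0 := 1  ⟶  MI  (L0)  txn=∅  M[L0]=80
step 8: P0: store L0 := 87  ⟶  MI  (L0)  txn=∅  M[L0]=80
step 9: P0: store L1 := 51  ⟶  MI  (L1)  txn=BusRdX  M[L1]=30
step 10: P1: load  L1  ⟶  OS  (L1)  txn=BusRd  M[L1]=30
step 11: P1: load  L0  ⟶  OS  (L0)  txn=BusRd  M[L0]=80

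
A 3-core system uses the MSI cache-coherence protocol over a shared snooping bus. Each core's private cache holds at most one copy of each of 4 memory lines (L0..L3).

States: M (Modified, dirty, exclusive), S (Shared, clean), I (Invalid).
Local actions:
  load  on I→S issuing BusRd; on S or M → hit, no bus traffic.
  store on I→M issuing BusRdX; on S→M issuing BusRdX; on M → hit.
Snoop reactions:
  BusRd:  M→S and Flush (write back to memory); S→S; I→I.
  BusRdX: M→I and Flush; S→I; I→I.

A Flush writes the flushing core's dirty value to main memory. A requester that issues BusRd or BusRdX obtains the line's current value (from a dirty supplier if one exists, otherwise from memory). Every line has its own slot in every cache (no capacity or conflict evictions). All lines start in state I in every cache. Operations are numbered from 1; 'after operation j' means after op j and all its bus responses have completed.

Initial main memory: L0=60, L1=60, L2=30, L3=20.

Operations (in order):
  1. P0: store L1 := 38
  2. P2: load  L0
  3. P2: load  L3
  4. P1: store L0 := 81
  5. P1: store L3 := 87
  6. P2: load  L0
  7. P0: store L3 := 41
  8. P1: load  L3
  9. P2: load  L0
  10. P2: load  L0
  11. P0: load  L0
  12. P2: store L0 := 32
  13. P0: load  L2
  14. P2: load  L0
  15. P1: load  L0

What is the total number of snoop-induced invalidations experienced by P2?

invalidations = 2

step 1: P0: store L1 := 38  ⟶  MII  (L1)  txn=BusRdX  M[L1]=60
step 2: P2: load  L0  ⟶  IIS  (L0)  txn=BusRd  M[L0]=60
step 3: P2: load  L3  ⟶  IIS  (L3)  txn=BusRd  M[L3]=20
step 4: P1: store L0 := 81  ⟶  IMI  (L0)  txn=BusRdX  M[L0]=60
step 5: P1: store L3 := 87  ⟶  IMI  (L3)  txn=BusRdX  M[L3]=20
step 6: P2: load  L0  ⟶  ISS  (L0)  txn=BusRd+Flush  M[L0]=81
step 7: P0: store L3 := 41  ⟶  MII  (L3)  txn=BusRdX+Flush  M[L3]=87
step 8: P1: load  L3  ⟶  SSI  (L3)  txn=BusRd+Flush  M[L3]=41
step 9: P2: load  L0  ⟶  ISS  (L0)  txn=∅  M[L0]=81
step 10: P2: load  L0  ⟶  ISS  (L0)  txn=∅  M[L0]=81
step 11: P0: load  L0  ⟶  SSS  (L0)  txn=BusRd  M[L0]=81
step 12: P2: store L0 := 32  ⟶  IIM  (L0)  txn=BusRdX  M[L0]=81
step 13: P0: load  L2  ⟶  SII  (L2)  txn=BusRd  M[L2]=30
step 14: P2: load  L0  ⟶  IIM  (L0)  txn=∅  M[L0]=81
step 15: P1: load  L0  ⟶  ISS  (L0)  txn=BusRd+Flush  M[L0]=32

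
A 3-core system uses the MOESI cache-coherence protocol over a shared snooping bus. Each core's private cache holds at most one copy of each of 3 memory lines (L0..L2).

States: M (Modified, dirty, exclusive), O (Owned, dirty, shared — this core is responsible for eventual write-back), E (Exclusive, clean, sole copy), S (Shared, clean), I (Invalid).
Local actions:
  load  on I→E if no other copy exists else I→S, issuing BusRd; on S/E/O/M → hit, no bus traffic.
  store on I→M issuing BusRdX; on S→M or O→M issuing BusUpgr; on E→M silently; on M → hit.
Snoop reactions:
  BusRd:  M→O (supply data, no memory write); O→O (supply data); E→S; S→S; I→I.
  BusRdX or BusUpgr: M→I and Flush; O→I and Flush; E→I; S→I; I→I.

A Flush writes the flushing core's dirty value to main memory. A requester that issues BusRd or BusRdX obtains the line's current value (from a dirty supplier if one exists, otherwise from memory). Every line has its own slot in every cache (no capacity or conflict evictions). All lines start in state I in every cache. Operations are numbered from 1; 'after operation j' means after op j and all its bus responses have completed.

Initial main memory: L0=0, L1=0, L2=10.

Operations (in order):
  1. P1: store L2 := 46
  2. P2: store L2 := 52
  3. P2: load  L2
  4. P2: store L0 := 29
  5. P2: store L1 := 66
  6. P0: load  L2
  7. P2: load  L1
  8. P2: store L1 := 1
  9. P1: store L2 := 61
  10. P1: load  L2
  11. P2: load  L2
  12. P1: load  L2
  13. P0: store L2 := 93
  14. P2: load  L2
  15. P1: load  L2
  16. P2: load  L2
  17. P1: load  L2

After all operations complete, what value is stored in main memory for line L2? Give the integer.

1. P1: store L2 := 46  bus=[BusRdX]  L2: P0=I P1=M P2=I  mem[L2]=10
2. P2: store L2 := 52  bus=[BusRdX,Flush]  L2: P0=I P1=I P2=M  mem[L2]=46
3. P2: load  L2  bus=[-]  L2: P0=I P1=I P2=M  mem[L2]=46
4. P2: store L0 := 29  bus=[BusRdX]  L0: P0=I P1=I P2=M  mem[L0]=0
5. P2: store L1 := 66  bus=[BusRdX]  L1: P0=I P1=I P2=M  mem[L1]=0
6. P0: load  L2  bus=[BusRd]  L2: P0=S P1=I P2=O  mem[L2]=46
7. P2: load  L1  bus=[-]  L1: P0=I P1=I P2=M  mem[L1]=0
8. P2: store L1 := 1  bus=[-]  L1: P0=I P1=I P2=M  mem[L1]=0
9. P1: store L2 := 61  bus=[BusRdX,Flush]  L2: P0=I P1=M P2=I  mem[L2]=52
10. P1: load  L2  bus=[-]  L2: P0=I P1=M P2=I  mem[L2]=52
11. P2: load  L2  bus=[BusRd]  L2: P0=I P1=O P2=S  mem[L2]=52
12. P1: load  L2  bus=[-]  L2: P0=I P1=O P2=S  mem[L2]=52
13. P0: store L2 := 93  bus=[BusRdX,Flush]  L2: P0=M P1=I P2=I  mem[L2]=61
14. P2: load  L2  bus=[BusRd]  L2: P0=O P1=I P2=S  mem[L2]=61
15. P1: load  L2  bus=[BusRd]  L2: P0=O P1=S P2=S  mem[L2]=61
16. P2: load  L2  bus=[-]  L2: P0=O P1=S P2=S  mem[L2]=61
17. P1: load  L2  bus=[-]  L2: P0=O P1=S P2=S  mem[L2]=61

memory[L2] = 61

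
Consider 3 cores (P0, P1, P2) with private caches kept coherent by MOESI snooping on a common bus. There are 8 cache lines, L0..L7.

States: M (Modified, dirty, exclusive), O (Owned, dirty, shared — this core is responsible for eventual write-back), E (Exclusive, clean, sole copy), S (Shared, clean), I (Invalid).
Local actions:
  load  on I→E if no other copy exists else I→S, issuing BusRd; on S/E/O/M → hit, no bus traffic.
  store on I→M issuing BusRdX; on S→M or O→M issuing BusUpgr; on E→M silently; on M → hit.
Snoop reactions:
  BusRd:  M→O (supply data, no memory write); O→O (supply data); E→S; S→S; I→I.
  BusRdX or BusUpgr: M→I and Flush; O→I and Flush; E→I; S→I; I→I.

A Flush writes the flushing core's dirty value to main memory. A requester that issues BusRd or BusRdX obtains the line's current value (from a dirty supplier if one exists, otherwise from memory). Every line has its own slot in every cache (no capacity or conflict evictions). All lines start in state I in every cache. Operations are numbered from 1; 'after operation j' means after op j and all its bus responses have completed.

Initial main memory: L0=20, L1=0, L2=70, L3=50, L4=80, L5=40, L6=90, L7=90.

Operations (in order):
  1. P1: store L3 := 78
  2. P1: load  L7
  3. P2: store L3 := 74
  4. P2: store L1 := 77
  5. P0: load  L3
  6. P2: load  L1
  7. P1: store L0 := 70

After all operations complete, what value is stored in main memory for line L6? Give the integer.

  op1 P1: store L3 := 78 → I/M/I on L3; bus BusRdX; mem=50
  op2 P1: load  L7 → I/E/I on L7; bus BusRd; mem=90
  op3 P2: store L3 := 74 → I/I/M on L3; bus BusRdX Flush; mem=78
  op4 P2: store L1 := 77 → I/I/M on L1; bus BusRdX; mem=0
  op5 P0: load  L3 → S/I/O on L3; bus BusRd; mem=78
  op6 P2: load  L1 → I/I/M on L1; bus (none); mem=0
  op7 P1: store L0 := 70 → I/M/I on L0; bus BusRdX; mem=20

memory[L6] = 90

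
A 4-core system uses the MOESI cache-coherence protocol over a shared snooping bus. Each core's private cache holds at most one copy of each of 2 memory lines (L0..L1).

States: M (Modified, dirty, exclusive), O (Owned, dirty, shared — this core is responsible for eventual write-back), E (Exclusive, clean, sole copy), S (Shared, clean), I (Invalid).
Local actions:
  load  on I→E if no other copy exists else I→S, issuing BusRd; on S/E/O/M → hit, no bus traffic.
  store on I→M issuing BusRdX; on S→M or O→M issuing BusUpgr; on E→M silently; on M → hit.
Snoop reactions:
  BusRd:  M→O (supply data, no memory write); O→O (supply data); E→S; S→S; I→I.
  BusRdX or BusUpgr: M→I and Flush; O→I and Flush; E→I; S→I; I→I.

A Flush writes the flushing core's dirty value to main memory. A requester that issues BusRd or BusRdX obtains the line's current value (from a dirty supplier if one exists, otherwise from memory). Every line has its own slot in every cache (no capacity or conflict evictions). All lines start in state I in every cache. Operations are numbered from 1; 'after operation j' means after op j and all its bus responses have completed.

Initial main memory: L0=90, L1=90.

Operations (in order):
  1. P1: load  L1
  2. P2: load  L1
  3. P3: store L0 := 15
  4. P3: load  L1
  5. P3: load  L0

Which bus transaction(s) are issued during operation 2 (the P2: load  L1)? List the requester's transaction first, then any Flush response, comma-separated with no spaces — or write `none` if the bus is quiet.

bus = BusRd

[1] P1: load  L1 | P0:I, P1:E(90), P2:I, P3:I | bus: BusRd
[2] P2: load  L1 | P0:I, P1:S(90), P2:S(90), P3:I | bus: BusRd
[3] P3: store L0 := 15 | P0:I, P1:I, P2:I, P3:M(15) | bus: BusRdX
[4] P3: load  L1 | P0:I, P1:S(90), P2:S(90), P3:S(90) | bus: BusRd
[5] P3: load  L0 | P0:I, P1:I, P2:I, P3:M(15) | bus: none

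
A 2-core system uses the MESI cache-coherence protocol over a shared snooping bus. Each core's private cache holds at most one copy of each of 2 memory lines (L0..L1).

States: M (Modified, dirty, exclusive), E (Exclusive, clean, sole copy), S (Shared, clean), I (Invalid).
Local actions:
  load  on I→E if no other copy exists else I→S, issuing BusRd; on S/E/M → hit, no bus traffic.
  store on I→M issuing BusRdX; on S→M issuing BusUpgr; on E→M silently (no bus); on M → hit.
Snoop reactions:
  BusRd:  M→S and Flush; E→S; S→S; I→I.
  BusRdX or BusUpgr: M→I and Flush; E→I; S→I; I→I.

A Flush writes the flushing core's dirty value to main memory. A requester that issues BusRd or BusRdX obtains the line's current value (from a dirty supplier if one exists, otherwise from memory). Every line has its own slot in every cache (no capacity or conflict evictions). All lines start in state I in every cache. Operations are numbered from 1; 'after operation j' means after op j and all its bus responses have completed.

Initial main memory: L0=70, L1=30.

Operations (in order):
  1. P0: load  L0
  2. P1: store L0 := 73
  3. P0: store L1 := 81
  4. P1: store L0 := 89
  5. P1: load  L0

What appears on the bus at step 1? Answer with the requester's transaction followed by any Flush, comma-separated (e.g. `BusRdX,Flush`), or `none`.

bus = BusRd

[1] P0: load  L0 | P0:E(70), P1:I | bus: BusRd
[2] P1: store L0 := 73 | P0:I, P1:M(73) | bus: BusRdX
[3] P0: store L1 := 81 | P0:M(81), P1:I | bus: BusRdX
[4] P1: store L0 := 89 | P0:I, P1:M(89) | bus: none
[5] P1: load  L0 | P0:I, P1:M(89) | bus: none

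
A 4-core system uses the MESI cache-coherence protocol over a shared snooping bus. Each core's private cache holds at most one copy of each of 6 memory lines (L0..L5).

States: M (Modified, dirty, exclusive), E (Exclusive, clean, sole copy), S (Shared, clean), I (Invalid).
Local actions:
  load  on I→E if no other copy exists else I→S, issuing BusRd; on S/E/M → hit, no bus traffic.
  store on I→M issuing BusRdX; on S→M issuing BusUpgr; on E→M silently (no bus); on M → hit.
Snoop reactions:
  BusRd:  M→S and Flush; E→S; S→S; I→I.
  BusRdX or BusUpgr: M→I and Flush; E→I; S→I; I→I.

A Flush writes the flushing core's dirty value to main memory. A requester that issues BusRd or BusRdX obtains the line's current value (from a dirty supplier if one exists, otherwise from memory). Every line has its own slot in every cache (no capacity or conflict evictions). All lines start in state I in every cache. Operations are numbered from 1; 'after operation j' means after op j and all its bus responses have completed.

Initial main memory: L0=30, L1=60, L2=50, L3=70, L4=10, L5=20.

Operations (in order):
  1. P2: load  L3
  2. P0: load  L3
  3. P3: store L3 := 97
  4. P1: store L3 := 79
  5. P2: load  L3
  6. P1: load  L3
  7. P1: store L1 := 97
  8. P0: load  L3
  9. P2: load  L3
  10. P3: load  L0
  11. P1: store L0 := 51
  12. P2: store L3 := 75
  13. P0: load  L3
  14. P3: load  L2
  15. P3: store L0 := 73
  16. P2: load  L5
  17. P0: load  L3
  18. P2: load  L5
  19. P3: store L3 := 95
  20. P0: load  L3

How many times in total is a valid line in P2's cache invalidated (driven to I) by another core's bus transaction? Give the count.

invalidations = 2

  op1 P2: load  L3 → I/I/E/I on L3; bus BusRd; mem=70
  op2 P0: load  L3 → S/I/S/I on L3; bus BusRd; mem=70
  op3 P3: store L3 := 97 → I/I/I/M on L3; bus BusRdX; mem=70
  op4 P1: store L3 := 79 → I/M/I/I on L3; bus BusRdX Flush; mem=97
  op5 P2: load  L3 → I/S/S/I on L3; bus BusRd Flush; mem=79
  op6 P1: load  L3 → I/S/S/I on L3; bus (none); mem=79
  op7 P1: store L1 := 97 → I/M/I/I on L1; bus BusRdX; mem=60
  op8 P0: load  L3 → S/S/S/I on L3; bus BusRd; mem=79
  op9 P2: load  L3 → S/S/S/I on L3; bus (none); mem=79
  op10 P3: load  L0 → I/I/I/E on L0; bus BusRd; mem=30
  op11 P1: store L0 := 51 → I/M/I/I on L0; bus BusRdX; mem=30
  op12 P2: store L3 := 75 → I/I/M/I on L3; bus BusUpgr; mem=79
  op13 P0: load  L3 → S/I/S/I on L3; bus BusRd Flush; mem=75
  op14 P3: load  L2 → I/I/I/E on L2; bus BusRd; mem=50
  op15 P3: store L0 := 73 → I/I/I/M on L0; bus BusRdX Flush; mem=51
  op16 P2: load  L5 → I/I/E/I on L5; bus BusRd; mem=20
  op17 P0: load  L3 → S/I/S/I on L3; bus (none); mem=75
  op18 P2: load  L5 → I/I/E/I on L5; bus (none); mem=20
  op19 P3: store L3 := 95 → I/I/I/M on L3; bus BusRdX; mem=75
  op20 P0: load  L3 → S/I/I/S on L3; bus BusRd Flush; mem=95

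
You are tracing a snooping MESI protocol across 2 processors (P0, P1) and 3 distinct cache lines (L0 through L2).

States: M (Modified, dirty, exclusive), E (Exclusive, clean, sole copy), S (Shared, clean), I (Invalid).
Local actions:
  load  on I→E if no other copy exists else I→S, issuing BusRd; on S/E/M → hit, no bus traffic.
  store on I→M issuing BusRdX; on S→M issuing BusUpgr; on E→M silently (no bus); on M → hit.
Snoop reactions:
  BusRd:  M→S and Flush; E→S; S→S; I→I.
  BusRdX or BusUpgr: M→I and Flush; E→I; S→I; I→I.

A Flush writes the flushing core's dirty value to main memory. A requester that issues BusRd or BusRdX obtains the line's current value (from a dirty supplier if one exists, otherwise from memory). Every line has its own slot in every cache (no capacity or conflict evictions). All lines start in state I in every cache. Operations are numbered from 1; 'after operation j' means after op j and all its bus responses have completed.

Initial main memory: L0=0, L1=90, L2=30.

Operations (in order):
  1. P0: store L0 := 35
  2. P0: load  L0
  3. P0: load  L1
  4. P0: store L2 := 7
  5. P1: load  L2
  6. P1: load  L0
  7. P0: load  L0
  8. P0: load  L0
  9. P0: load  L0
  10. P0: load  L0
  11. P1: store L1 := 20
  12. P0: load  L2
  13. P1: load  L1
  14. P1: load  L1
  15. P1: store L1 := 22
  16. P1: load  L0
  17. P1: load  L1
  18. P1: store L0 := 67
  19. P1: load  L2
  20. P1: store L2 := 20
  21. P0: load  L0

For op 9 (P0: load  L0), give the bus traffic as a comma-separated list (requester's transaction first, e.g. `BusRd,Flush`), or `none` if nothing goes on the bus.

bus = none

step 1: P0: store L0 := 35  ⟶  MI  (L0)  txn=BusRdX  M[L0]=0
step 2: P0: load  L0  ⟶  MI  (L0)  txn=∅  M[L0]=0
step 3: P0: load  L1  ⟶  EI  (L1)  txn=BusRd  M[L1]=90
step 4: P0: store L2 := 7  ⟶  MI  (L2)  txn=BusRdX  M[L2]=30
step 5: P1: load  L2  ⟶  SS  (L2)  txn=BusRd+Flush  M[L2]=7
step 6: P1: load  L0  ⟶  SS  (L0)  txn=BusRd+Flush  M[L0]=35
step 7: P0: load  L0  ⟶  SS  (L0)  txn=∅  M[L0]=35
step 8: P0: load  L0  ⟶  SS  (L0)  txn=∅  M[L0]=35
step 9: P0: load  L0  ⟶  SS  (L0)  txn=∅  M[L0]=35
step 10: P0: load  L0  ⟶  SS  (L0)  txn=∅  M[L0]=35
step 11: P1: store L1 := 20  ⟶  IM  (L1)  txn=BusRdX  M[L1]=90
step 12: P0: load  L2  ⟶  SS  (L2)  txn=∅  M[L2]=7
step 13: P1: load  L1  ⟶  IM  (L1)  txn=∅  M[L1]=90
step 14: P1: load  L1  ⟶  IM  (L1)  txn=∅  M[L1]=90
step 15: P1: store L1 := 22  ⟶  IM  (L1)  txn=∅  M[L1]=90
step 16: P1: load  L0  ⟶  SS  (L0)  txn=∅  M[L0]=35
step 17: P1: load  L1  ⟶  IM  (L1)  txn=∅  M[L1]=90
step 18: P1: store L0 := 67  ⟶  IM  (L0)  txn=BusUpgr  M[L0]=35
step 19: P1: load  L2  ⟶  SS  (L2)  txn=∅  M[L2]=7
step 20: P1: store L2 := 20  ⟶  IM  (L2)  txn=BusUpgr  M[L2]=7
step 21: P0: load  L0  ⟶  SS  (L0)  txn=BusRd+Flush  M[L0]=67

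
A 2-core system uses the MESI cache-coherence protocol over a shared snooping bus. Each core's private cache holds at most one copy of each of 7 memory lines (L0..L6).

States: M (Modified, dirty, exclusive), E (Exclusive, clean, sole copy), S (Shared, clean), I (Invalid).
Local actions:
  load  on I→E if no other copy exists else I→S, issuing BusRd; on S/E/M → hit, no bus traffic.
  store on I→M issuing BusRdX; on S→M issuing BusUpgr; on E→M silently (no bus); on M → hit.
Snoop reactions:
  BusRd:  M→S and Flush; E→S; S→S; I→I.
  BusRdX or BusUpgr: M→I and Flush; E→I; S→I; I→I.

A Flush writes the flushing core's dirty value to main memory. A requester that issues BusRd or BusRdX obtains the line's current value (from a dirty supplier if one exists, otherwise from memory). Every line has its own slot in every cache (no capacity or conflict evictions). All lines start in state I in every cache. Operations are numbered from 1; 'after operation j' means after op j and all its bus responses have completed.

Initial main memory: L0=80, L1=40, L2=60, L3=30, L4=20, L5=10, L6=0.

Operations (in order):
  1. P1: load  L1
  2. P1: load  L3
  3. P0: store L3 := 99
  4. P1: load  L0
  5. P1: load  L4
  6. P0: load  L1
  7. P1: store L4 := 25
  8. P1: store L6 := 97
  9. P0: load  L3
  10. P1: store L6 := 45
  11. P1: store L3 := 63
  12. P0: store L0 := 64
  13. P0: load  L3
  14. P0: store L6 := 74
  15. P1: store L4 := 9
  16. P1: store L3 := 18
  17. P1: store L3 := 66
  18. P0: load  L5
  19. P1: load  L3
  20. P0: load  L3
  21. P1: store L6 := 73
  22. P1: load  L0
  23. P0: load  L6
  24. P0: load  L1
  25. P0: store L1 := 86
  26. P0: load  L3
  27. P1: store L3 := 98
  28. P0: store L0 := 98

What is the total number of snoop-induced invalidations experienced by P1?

  op1 P1: load  L1 → I/E on L1; bus BusRd; mem=40
  op2 P1: load  L3 → I/E on L3; bus BusRd; mem=30
  op3 P0: store L3 := 99 → M/I on L3; bus BusRdX; mem=30
  op4 P1: load  L0 → I/E on L0; bus BusRd; mem=80
  op5 P1: load  L4 → I/E on L4; bus BusRd; mem=20
  op6 P0: load  L1 → S/S on L1; bus BusRd; mem=40
  op7 P1: store L4 := 25 → I/M on L4; bus (none); mem=20
  op8 P1: store L6 := 97 → I/M on L6; bus BusRdX; mem=0
  op9 P0: load  L3 → M/I on L3; bus (none); mem=30
  op10 P1: store L6 := 45 → I/M on L6; bus (none); mem=0
  op11 P1: store L3 := 63 → I/M on L3; bus BusRdX Flush; mem=99
  op12 P0: store L0 := 64 → M/I on L0; bus BusRdX; mem=80
  op13 P0: load  L3 → S/S on L3; bus BusRd Flush; mem=63
  op14 P0: store L6 := 74 → M/I on L6; bus BusRdX Flush; mem=45
  op15 P1: store L4 := 9 → I/M on L4; bus (none); mem=20
  op16 P1: store L3 := 18 → I/M on L3; bus BusUpgr; mem=63
  op17 P1: store L3 := 66 → I/M on L3; bus (none); mem=63
  op18 P0: load  L5 → E/I on L5; bus BusRd; mem=10
  op19 P1: load  L3 → I/M on L3; bus (none); mem=63
  op20 P0: load  L3 → S/S on L3; bus BusRd Flush; mem=66
  op21 P1: store L6 := 73 → I/M on L6; bus BusRdX Flush; mem=74
  op22 P1: load  L0 → S/S on L0; bus BusRd Flush; mem=64
  op23 P0: load  L6 → S/S on L6; bus BusRd Flush; mem=73
  op24 P0: load  L1 → S/S on L1; bus (none); mem=40
  op25 P0: store L1 := 86 → M/I on L1; bus BusUpgr; mem=40
  op26 P0: load  L3 → S/S on L3; bus (none); mem=66
  op27 P1: store L3 := 98 → I/M on L3; bus BusUpgr; mem=66
  op28 P0: store L0 := 98 → M/I on L0; bus BusUpgr; mem=64

invalidations = 5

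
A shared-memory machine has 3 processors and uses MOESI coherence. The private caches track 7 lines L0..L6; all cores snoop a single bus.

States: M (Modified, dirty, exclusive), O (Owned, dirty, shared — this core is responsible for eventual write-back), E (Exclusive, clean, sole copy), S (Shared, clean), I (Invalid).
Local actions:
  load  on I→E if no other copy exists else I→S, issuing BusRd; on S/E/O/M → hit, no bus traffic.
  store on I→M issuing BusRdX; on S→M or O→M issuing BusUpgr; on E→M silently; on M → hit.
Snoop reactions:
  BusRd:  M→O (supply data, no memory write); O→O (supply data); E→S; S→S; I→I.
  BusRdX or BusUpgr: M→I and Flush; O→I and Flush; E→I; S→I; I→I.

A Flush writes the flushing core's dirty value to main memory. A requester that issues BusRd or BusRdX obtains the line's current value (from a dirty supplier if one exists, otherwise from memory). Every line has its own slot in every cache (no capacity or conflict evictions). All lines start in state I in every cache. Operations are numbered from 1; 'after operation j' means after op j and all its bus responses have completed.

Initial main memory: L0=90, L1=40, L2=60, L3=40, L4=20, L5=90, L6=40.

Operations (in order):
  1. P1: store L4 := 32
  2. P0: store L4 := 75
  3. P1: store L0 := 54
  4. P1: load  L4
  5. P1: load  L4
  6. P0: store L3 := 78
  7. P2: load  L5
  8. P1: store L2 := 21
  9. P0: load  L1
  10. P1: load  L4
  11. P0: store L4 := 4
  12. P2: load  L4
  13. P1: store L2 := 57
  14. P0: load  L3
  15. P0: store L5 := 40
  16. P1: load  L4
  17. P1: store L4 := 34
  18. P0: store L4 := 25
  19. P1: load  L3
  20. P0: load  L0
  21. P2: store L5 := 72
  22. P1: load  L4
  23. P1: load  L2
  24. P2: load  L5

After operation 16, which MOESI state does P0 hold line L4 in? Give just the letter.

[1] P1: store L4 := 32 | P0:I, P1:M(32), P2:I | bus: BusRdX
[2] P0: store L4 := 75 | P0:M(75), P1:I, P2:I | bus: BusRdX,Flush
[3] P1: store L0 := 54 | P0:I, P1:M(54), P2:I | bus: BusRdX
[4] P1: load  L4 | P0:O(75), P1:S(75), P2:I | bus: BusRd
[5] P1: load  L4 | P0:O(75), P1:S(75), P2:I | bus: none
[6] P0: store L3 := 78 | P0:M(78), P1:I, P2:I | bus: BusRdX
[7] P2: load  L5 | P0:I, P1:I, P2:E(90) | bus: BusRd
[8] P1: store L2 := 21 | P0:I, P1:M(21), P2:I | bus: BusRdX
[9] P0: load  L1 | P0:E(40), P1:I, P2:I | bus: BusRd
[10] P1: load  L4 | P0:O(75), P1:S(75), P2:I | bus: none
[11] P0: store L4 := 4 | P0:M(4), P1:I, P2:I | bus: BusUpgr
[12] P2: load  L4 | P0:O(4), P1:I, P2:S(4) | bus: BusRd
[13] P1: store L2 := 57 | P0:I, P1:M(57), P2:I | bus: none
[14] P0: load  L3 | P0:M(78), P1:I, P2:I | bus: none
[15] P0: store L5 := 40 | P0:M(40), P1:I, P2:I | bus: BusRdX
[16] P1: load  L4 | P0:O(4), P1:S(4), P2:S(4) | bus: BusRd
[17] P1: store L4 := 34 | P0:I, P1:M(34), P2:I | bus: BusUpgr,Flush
[18] P0: store L4 := 25 | P0:M(25), P1:I, P2:I | bus: BusRdX,Flush
[19] P1: load  L3 | P0:O(78), P1:S(78), P2:I | bus: BusRd
[20] P0: load  L0 | P0:S(54), P1:O(54), P2:I | bus: BusRd
[21] P2: store L5 := 72 | P0:I, P1:I, P2:M(72) | bus: BusRdX,Flush
[22] P1: load  L4 | P0:O(25), P1:S(25), P2:I | bus: BusRd
[23] P1: load  L2 | P0:I, P1:M(57), P2:I | bus: none
[24] P2: load  L5 | P0:I, P1:I, P2:M(72) | bus: none

state = O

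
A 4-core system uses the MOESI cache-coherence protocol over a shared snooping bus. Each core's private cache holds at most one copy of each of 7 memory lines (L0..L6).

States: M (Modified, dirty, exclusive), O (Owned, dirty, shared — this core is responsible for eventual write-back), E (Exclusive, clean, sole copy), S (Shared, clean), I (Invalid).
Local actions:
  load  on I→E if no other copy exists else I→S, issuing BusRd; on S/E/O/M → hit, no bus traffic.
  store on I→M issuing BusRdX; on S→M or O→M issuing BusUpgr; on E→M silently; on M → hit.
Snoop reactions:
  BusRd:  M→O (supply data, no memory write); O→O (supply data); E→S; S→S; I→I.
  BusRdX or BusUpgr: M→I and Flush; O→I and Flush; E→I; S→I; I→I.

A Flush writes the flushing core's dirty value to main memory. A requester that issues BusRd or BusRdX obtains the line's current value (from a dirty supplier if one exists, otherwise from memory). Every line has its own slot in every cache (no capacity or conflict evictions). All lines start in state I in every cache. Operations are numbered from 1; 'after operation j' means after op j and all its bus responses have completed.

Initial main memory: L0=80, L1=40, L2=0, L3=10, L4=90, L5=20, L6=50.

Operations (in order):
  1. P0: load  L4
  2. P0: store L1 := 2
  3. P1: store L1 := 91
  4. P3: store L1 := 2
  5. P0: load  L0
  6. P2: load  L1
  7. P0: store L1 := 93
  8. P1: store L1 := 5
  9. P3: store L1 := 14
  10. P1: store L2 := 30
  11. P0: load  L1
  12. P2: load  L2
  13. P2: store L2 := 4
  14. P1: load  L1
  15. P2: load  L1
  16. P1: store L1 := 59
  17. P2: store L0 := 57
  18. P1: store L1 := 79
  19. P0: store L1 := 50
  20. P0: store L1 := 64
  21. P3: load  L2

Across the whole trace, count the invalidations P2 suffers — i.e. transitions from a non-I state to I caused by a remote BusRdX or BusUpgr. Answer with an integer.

invalidations = 2

step 1: P0: load  L4  ⟶  EIII  (L4)  txn=BusRd  M[L4]=90
step 2: P0: store L1 := 2  ⟶  MIII  (L1)  txn=BusRdX  M[L1]=40
step 3: P1: store L1 := 91  ⟶  IMII  (L1)  txn=BusRdX+Flush  M[L1]=2
step 4: P3: store L1 := 2  ⟶  IIIM  (L1)  txn=BusRdX+Flush  M[L1]=91
step 5: P0: load  L0  ⟶  EIII  (L0)  txn=BusRd  M[L0]=80
step 6: P2: load  L1  ⟶  IISO  (L1)  txn=BusRd  M[L1]=91
step 7: P0: store L1 := 93  ⟶  MIII  (L1)  txn=BusRdX+Flush  M[L1]=2
step 8: P1: store L1 := 5  ⟶  IMII  (L1)  txn=BusRdX+Flush  M[L1]=93
step 9: P3: store L1 := 14  ⟶  IIIM  (L1)  txn=BusRdX+Flush  M[L1]=5
step 10: P1: store L2 := 30  ⟶  IMII  (L2)  txn=BusRdX  M[L2]=0
step 11: P0: load  L1  ⟶  SIIO  (L1)  txn=BusRd  M[L1]=5
step 12: P2: load  L2  ⟶  IOSI  (L2)  txn=BusRd  M[L2]=0
step 13: P2: store L2 := 4  ⟶  IIMI  (L2)  txn=BusUpgr+Flush  M[L2]=30
step 14: P1: load  L1  ⟶  SSIO  (L1)  txn=BusRd  M[L1]=5
step 15: P2: load  L1  ⟶  SSSO  (L1)  txn=BusRd  M[L1]=5
step 16: P1: store L1 := 59  ⟶  IMII  (L1)  txn=BusUpgr+Flush  M[L1]=14
step 17: P2: store L0 := 57  ⟶  IIMI  (L0)  txn=BusRdX  M[L0]=80
step 18: P1: store L1 := 79  ⟶  IMII  (L1)  txn=∅  M[L1]=14
step 19: P0: store L1 := 50  ⟶  MIII  (L1)  txn=BusRdX+Flush  M[L1]=79
step 20: P0: store L1 := 64  ⟶  MIII  (L1)  txn=∅  M[L1]=79
step 21: P3: load  L2  ⟶  IIOS  (L2)  txn=BusRd  M[L2]=30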